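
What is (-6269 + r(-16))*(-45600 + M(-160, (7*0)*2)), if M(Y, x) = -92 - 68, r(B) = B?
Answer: 287601600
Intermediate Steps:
M(Y, x) = -160
(-6269 + r(-16))*(-45600 + M(-160, (7*0)*2)) = (-6269 - 16)*(-45600 - 160) = -6285*(-45760) = 287601600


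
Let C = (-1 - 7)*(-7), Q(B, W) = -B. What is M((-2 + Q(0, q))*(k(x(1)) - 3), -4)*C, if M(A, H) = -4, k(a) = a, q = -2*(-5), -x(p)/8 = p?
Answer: -224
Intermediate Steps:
x(p) = -8*p
q = 10
C = 56 (C = -8*(-7) = 56)
M((-2 + Q(0, q))*(k(x(1)) - 3), -4)*C = -4*56 = -224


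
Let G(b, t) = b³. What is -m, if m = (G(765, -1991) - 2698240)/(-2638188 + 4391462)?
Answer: -444998885/1753274 ≈ -253.81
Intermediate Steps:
m = 444998885/1753274 (m = (765³ - 2698240)/(-2638188 + 4391462) = (447697125 - 2698240)/1753274 = 444998885*(1/1753274) = 444998885/1753274 ≈ 253.81)
-m = -1*444998885/1753274 = -444998885/1753274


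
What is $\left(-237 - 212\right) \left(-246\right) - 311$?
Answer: $110143$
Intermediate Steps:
$\left(-237 - 212\right) \left(-246\right) - 311 = \left(-449\right) \left(-246\right) - 311 = 110454 - 311 = 110143$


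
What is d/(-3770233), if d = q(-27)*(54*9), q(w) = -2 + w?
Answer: 14094/3770233 ≈ 0.0037382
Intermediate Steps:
d = -14094 (d = (-2 - 27)*(54*9) = -29*486 = -14094)
d/(-3770233) = -14094/(-3770233) = -14094*(-1/3770233) = 14094/3770233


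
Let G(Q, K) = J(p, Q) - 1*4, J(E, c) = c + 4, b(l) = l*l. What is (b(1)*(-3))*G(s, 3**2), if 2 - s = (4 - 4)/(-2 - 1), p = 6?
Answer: -6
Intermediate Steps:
b(l) = l**2
J(E, c) = 4 + c
s = 2 (s = 2 - (4 - 4)/(-2 - 1) = 2 - 0/(-3) = 2 - 0*(-1)/3 = 2 - 1*0 = 2 + 0 = 2)
G(Q, K) = Q (G(Q, K) = (4 + Q) - 1*4 = (4 + Q) - 4 = Q)
(b(1)*(-3))*G(s, 3**2) = (1**2*(-3))*2 = (1*(-3))*2 = -3*2 = -6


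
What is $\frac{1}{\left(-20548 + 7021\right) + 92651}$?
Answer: $\frac{1}{79124} \approx 1.2638 \cdot 10^{-5}$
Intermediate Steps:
$\frac{1}{\left(-20548 + 7021\right) + 92651} = \frac{1}{-13527 + 92651} = \frac{1}{79124}$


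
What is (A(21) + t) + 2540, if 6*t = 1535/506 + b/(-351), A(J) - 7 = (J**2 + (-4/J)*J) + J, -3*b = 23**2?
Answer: 9608592569/3196908 ≈ 3005.6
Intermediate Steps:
b = -529/3 (b = -1/3*23**2 = -1/3*529 = -529/3 ≈ -176.33)
A(J) = 3 + J + J**2 (A(J) = 7 + ((J**2 + (-4/J)*J) + J) = 7 + ((J**2 - 4) + J) = 7 + ((-4 + J**2) + J) = 7 + (-4 + J + J**2) = 3 + J + J**2)
t = 1884029/3196908 (t = (1535/506 - 529/3/(-351))/6 = (1535*(1/506) - 529/3*(-1/351))/6 = (1535/506 + 529/1053)/6 = (1/6)*(1884029/532818) = 1884029/3196908 ≈ 0.58933)
(A(21) + t) + 2540 = ((3 + 21 + 21**2) + 1884029/3196908) + 2540 = ((3 + 21 + 441) + 1884029/3196908) + 2540 = (465 + 1884029/3196908) + 2540 = 1488446249/3196908 + 2540 = 9608592569/3196908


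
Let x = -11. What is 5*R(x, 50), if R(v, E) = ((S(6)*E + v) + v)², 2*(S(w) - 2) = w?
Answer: 259920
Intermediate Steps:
S(w) = 2 + w/2
R(v, E) = (2*v + 5*E)² (R(v, E) = (((2 + (½)*6)*E + v) + v)² = (((2 + 3)*E + v) + v)² = ((5*E + v) + v)² = ((v + 5*E) + v)² = (2*v + 5*E)²)
5*R(x, 50) = 5*(2*(-11) + 5*50)² = 5*(-22 + 250)² = 5*228² = 5*51984 = 259920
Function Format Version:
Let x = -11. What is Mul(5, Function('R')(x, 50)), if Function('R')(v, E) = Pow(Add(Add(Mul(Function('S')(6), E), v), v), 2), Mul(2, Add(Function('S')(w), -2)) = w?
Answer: 259920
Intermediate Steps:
Function('S')(w) = Add(2, Mul(Rational(1, 2), w))
Function('R')(v, E) = Pow(Add(Mul(2, v), Mul(5, E)), 2) (Function('R')(v, E) = Pow(Add(Add(Mul(Add(2, Mul(Rational(1, 2), 6)), E), v), v), 2) = Pow(Add(Add(Mul(Add(2, 3), E), v), v), 2) = Pow(Add(Add(Mul(5, E), v), v), 2) = Pow(Add(Add(v, Mul(5, E)), v), 2) = Pow(Add(Mul(2, v), Mul(5, E)), 2))
Mul(5, Function('R')(x, 50)) = Mul(5, Pow(Add(Mul(2, -11), Mul(5, 50)), 2)) = Mul(5, Pow(Add(-22, 250), 2)) = Mul(5, Pow(228, 2)) = Mul(5, 51984) = 259920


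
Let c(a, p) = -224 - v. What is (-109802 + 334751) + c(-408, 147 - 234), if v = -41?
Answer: 224766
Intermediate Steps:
c(a, p) = -183 (c(a, p) = -224 - 1*(-41) = -224 + 41 = -183)
(-109802 + 334751) + c(-408, 147 - 234) = (-109802 + 334751) - 183 = 224949 - 183 = 224766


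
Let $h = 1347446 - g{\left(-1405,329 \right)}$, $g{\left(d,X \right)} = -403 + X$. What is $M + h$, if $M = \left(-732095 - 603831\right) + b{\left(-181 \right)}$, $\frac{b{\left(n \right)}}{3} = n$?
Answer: $11051$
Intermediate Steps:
$b{\left(n \right)} = 3 n$
$M = -1336469$ ($M = \left(-732095 - 603831\right) + 3 \left(-181\right) = -1335926 - 543 = -1336469$)
$h = 1347520$ ($h = 1347446 - \left(-403 + 329\right) = 1347446 - -74 = 1347446 + 74 = 1347520$)
$M + h = -1336469 + 1347520 = 11051$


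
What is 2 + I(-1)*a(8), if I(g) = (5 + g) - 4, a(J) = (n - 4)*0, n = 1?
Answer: 2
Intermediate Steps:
a(J) = 0 (a(J) = (1 - 4)*0 = -3*0 = 0)
I(g) = 1 + g
2 + I(-1)*a(8) = 2 + (1 - 1)*0 = 2 + 0*0 = 2 + 0 = 2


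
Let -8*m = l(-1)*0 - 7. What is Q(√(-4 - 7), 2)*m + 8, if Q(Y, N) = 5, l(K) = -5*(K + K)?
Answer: 99/8 ≈ 12.375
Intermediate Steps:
l(K) = -10*K
m = 7/8 (m = -(-10*(-1)*0 - 7)/8 = -(10*0 - 7)/8 = -(0 - 7)/8 = -⅛*(-7) = 7/8 ≈ 0.87500)
Q(√(-4 - 7), 2)*m + 8 = 5*(7/8) + 8 = 35/8 + 8 = 99/8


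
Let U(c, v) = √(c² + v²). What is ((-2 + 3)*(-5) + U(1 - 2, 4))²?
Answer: (-5 + √17)² ≈ 0.76894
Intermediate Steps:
((-2 + 3)*(-5) + U(1 - 2, 4))² = ((-2 + 3)*(-5) + √((1 - 2)² + 4²))² = (1*(-5) + √((-1)² + 16))² = (-5 + √(1 + 16))² = (-5 + √17)²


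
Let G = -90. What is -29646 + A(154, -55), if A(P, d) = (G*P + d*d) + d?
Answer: -40536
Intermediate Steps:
A(P, d) = d + d**2 - 90*P (A(P, d) = (-90*P + d*d) + d = (-90*P + d**2) + d = (d**2 - 90*P) + d = d + d**2 - 90*P)
-29646 + A(154, -55) = -29646 + (-55 + (-55)**2 - 90*154) = -29646 + (-55 + 3025 - 13860) = -29646 - 10890 = -40536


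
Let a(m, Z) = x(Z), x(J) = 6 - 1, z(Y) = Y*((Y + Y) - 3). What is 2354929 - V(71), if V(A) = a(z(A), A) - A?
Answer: 2354995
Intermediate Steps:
z(Y) = Y*(-3 + 2*Y) (z(Y) = Y*(2*Y - 3) = Y*(-3 + 2*Y))
x(J) = 5
a(m, Z) = 5
V(A) = 5 - A
2354929 - V(71) = 2354929 - (5 - 1*71) = 2354929 - (5 - 71) = 2354929 - 1*(-66) = 2354929 + 66 = 2354995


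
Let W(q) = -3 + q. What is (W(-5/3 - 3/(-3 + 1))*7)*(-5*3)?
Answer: 665/2 ≈ 332.50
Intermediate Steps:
(W(-5/3 - 3/(-3 + 1))*7)*(-5*3) = ((-3 + (-5/3 - 3/(-3 + 1)))*7)*(-5*3) = ((-3 + (-5*⅓ - 3/(-2)))*7)*(-15) = ((-3 + (-5/3 - 3*(-½)))*7)*(-15) = ((-3 + (-5/3 + 3/2))*7)*(-15) = ((-3 - ⅙)*7)*(-15) = -19/6*7*(-15) = -133/6*(-15) = 665/2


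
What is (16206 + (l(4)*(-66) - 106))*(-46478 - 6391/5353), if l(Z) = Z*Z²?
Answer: -2954785912500/5353 ≈ -5.5199e+8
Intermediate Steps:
l(Z) = Z³
(16206 + (l(4)*(-66) - 106))*(-46478 - 6391/5353) = (16206 + (4³*(-66) - 106))*(-46478 - 6391/5353) = (16206 + (64*(-66) - 106))*(-46478 - 6391*1/5353) = (16206 + (-4224 - 106))*(-46478 - 6391/5353) = (16206 - 4330)*(-248803125/5353) = 11876*(-248803125/5353) = -2954785912500/5353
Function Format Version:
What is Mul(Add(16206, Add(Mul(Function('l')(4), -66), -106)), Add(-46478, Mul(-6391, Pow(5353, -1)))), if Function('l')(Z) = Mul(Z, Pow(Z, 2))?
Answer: Rational(-2954785912500, 5353) ≈ -5.5199e+8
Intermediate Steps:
Function('l')(Z) = Pow(Z, 3)
Mul(Add(16206, Add(Mul(Function('l')(4), -66), -106)), Add(-46478, Mul(-6391, Pow(5353, -1)))) = Mul(Add(16206, Add(Mul(Pow(4, 3), -66), -106)), Add(-46478, Mul(-6391, Pow(5353, -1)))) = Mul(Add(16206, Add(Mul(64, -66), -106)), Add(-46478, Mul(-6391, Rational(1, 5353)))) = Mul(Add(16206, Add(-4224, -106)), Add(-46478, Rational(-6391, 5353))) = Mul(Add(16206, -4330), Rational(-248803125, 5353)) = Mul(11876, Rational(-248803125, 5353)) = Rational(-2954785912500, 5353)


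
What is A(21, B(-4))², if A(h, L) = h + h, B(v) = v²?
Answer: 1764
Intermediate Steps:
A(h, L) = 2*h
A(21, B(-4))² = (2*21)² = 42² = 1764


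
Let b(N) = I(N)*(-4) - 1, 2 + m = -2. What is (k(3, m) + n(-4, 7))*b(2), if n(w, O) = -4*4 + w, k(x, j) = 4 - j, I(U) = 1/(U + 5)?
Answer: 132/7 ≈ 18.857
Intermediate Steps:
m = -4 (m = -2 - 2 = -4)
I(U) = 1/(5 + U)
b(N) = -1 - 4/(5 + N) (b(N) = -4/(5 + N) - 1 = -1 - 4/(5 + N))
n(w, O) = -16 + w
(k(3, m) + n(-4, 7))*b(2) = ((4 - 1*(-4)) + (-16 - 4))*((-9 - 1*2)/(5 + 2)) = ((4 + 4) - 20)*((-9 - 2)/7) = (8 - 20)*((1/7)*(-11)) = -12*(-11/7) = 132/7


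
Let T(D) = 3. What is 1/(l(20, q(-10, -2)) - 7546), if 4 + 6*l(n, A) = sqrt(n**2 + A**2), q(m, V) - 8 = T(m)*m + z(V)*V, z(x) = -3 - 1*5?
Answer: -22640/170856497 - sqrt(109)/170856497 ≈ -0.00013257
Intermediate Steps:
z(x) = -8 (z(x) = -3 - 5 = -8)
q(m, V) = 8 - 8*V + 3*m (q(m, V) = 8 + (3*m - 8*V) = 8 + (-8*V + 3*m) = 8 - 8*V + 3*m)
l(n, A) = -2/3 + sqrt(A**2 + n**2)/6 (l(n, A) = -2/3 + sqrt(n**2 + A**2)/6 = -2/3 + sqrt(A**2 + n**2)/6)
1/(l(20, q(-10, -2)) - 7546) = 1/((-2/3 + sqrt((8 - 8*(-2) + 3*(-10))**2 + 20**2)/6) - 7546) = 1/((-2/3 + sqrt((8 + 16 - 30)**2 + 400)/6) - 7546) = 1/((-2/3 + sqrt((-6)**2 + 400)/6) - 7546) = 1/((-2/3 + sqrt(36 + 400)/6) - 7546) = 1/((-2/3 + sqrt(436)/6) - 7546) = 1/((-2/3 + (2*sqrt(109))/6) - 7546) = 1/((-2/3 + sqrt(109)/3) - 7546) = 1/(-22640/3 + sqrt(109)/3)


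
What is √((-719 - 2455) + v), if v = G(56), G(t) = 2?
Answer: 2*I*√793 ≈ 56.32*I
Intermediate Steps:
v = 2
√((-719 - 2455) + v) = √((-719 - 2455) + 2) = √(-3174 + 2) = √(-3172) = 2*I*√793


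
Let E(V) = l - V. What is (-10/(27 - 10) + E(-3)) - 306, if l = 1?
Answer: -5144/17 ≈ -302.59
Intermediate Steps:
E(V) = 1 - V
(-10/(27 - 10) + E(-3)) - 306 = (-10/(27 - 10) + (1 - 1*(-3))) - 306 = (-10/17 + (1 + 3)) - 306 = (-10*1/17 + 4) - 306 = (-10/17 + 4) - 306 = 58/17 - 306 = -5144/17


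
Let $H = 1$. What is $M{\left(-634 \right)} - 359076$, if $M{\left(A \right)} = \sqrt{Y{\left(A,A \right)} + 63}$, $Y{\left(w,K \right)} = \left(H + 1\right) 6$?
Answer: $-359076 + 5 \sqrt{3} \approx -3.5907 \cdot 10^{5}$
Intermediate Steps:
$Y{\left(w,K \right)} = 12$ ($Y{\left(w,K \right)} = \left(1 + 1\right) 6 = 2 \cdot 6 = 12$)
$M{\left(A \right)} = 5 \sqrt{3}$ ($M{\left(A \right)} = \sqrt{12 + 63} = \sqrt{75} = 5 \sqrt{3}$)
$M{\left(-634 \right)} - 359076 = 5 \sqrt{3} - 359076 = -359076 + 5 \sqrt{3}$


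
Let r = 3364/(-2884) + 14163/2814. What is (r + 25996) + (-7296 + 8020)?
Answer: 368842807/13802 ≈ 26724.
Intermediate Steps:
r = 53367/13802 (r = 3364*(-1/2884) + 14163*(1/2814) = -841/721 + 4721/938 = 53367/13802 ≈ 3.8666)
(r + 25996) + (-7296 + 8020) = (53367/13802 + 25996) + (-7296 + 8020) = 358850159/13802 + 724 = 368842807/13802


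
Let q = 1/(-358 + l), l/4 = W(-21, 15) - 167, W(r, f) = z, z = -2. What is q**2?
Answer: 1/1069156 ≈ 9.3532e-7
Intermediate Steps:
W(r, f) = -2
l = -676 (l = 4*(-2 - 167) = 4*(-169) = -676)
q = -1/1034 (q = 1/(-358 - 676) = 1/(-1034) = -1/1034 ≈ -0.00096712)
q**2 = (-1/1034)**2 = 1/1069156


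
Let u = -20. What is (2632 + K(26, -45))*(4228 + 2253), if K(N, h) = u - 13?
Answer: 16844119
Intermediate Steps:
K(N, h) = -33 (K(N, h) = -20 - 13 = -33)
(2632 + K(26, -45))*(4228 + 2253) = (2632 - 33)*(4228 + 2253) = 2599*6481 = 16844119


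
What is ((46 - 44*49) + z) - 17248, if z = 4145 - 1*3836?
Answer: -19049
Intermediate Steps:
z = 309 (z = 4145 - 3836 = 309)
((46 - 44*49) + z) - 17248 = ((46 - 44*49) + 309) - 17248 = ((46 - 2156) + 309) - 17248 = (-2110 + 309) - 17248 = -1801 - 17248 = -19049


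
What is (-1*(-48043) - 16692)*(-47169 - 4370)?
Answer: -1615799189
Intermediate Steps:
(-1*(-48043) - 16692)*(-47169 - 4370) = (48043 - 16692)*(-51539) = 31351*(-51539) = -1615799189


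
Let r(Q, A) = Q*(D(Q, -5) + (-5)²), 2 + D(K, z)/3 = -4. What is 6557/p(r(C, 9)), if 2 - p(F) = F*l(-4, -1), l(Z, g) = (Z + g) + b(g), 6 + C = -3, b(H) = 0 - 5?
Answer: -6557/628 ≈ -10.441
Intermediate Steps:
b(H) = -5
D(K, z) = -18 (D(K, z) = -6 + 3*(-4) = -6 - 12 = -18)
C = -9 (C = -6 - 3 = -9)
l(Z, g) = -5 + Z + g (l(Z, g) = (Z + g) - 5 = -5 + Z + g)
r(Q, A) = 7*Q (r(Q, A) = Q*(-18 + (-5)²) = Q*(-18 + 25) = Q*7 = 7*Q)
p(F) = 2 + 10*F (p(F) = 2 - F*(-5 - 4 - 1) = 2 - F*(-10) = 2 - (-10)*F = 2 + 10*F)
6557/p(r(C, 9)) = 6557/(2 + 10*(7*(-9))) = 6557/(2 + 10*(-63)) = 6557/(2 - 630) = 6557/(-628) = 6557*(-1/628) = -6557/628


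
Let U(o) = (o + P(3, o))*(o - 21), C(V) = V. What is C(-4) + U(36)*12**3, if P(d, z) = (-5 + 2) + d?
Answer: 933116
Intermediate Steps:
P(d, z) = -3 + d
U(o) = o*(-21 + o) (U(o) = (o + (-3 + 3))*(o - 21) = (o + 0)*(-21 + o) = o*(-21 + o))
C(-4) + U(36)*12**3 = -4 + (36*(-21 + 36))*12**3 = -4 + (36*15)*1728 = -4 + 540*1728 = -4 + 933120 = 933116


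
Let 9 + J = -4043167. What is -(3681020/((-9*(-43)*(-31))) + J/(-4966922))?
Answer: 9117416618984/29794081617 ≈ 306.01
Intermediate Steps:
J = -4043176 (J = -9 - 4043167 = -4043176)
-(3681020/((-9*(-43)*(-31))) + J/(-4966922)) = -(3681020/((-9*(-43)*(-31))) - 4043176/(-4966922)) = -(3681020/((387*(-31))) - 4043176*(-1/4966922)) = -(3681020/(-11997) + 2021588/2483461) = -(3681020*(-1/11997) + 2021588/2483461) = -(-3681020/11997 + 2021588/2483461) = -1*(-9117416618984/29794081617) = 9117416618984/29794081617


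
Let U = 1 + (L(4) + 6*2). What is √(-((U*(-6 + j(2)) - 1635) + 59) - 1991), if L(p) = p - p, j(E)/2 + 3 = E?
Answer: I*√311 ≈ 17.635*I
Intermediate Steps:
j(E) = -6 + 2*E
L(p) = 0
U = 13 (U = 1 + (0 + 6*2) = 1 + (0 + 12) = 1 + 12 = 13)
√(-((U*(-6 + j(2)) - 1635) + 59) - 1991) = √(-((13*(-6 + (-6 + 2*2)) - 1635) + 59) - 1991) = √(-((13*(-6 + (-6 + 4)) - 1635) + 59) - 1991) = √(-((13*(-6 - 2) - 1635) + 59) - 1991) = √(-((13*(-8) - 1635) + 59) - 1991) = √(-((-104 - 1635) + 59) - 1991) = √(-(-1739 + 59) - 1991) = √(-1*(-1680) - 1991) = √(1680 - 1991) = √(-311) = I*√311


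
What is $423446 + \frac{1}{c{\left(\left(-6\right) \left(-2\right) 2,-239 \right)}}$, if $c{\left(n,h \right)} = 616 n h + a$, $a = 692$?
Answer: $\frac{1495900909063}{3532684} \approx 4.2345 \cdot 10^{5}$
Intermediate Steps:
$c{\left(n,h \right)} = 692 + 616 h n$ ($c{\left(n,h \right)} = 616 n h + 692 = 616 h n + 692 = 692 + 616 h n$)
$423446 + \frac{1}{c{\left(\left(-6\right) \left(-2\right) 2,-239 \right)}} = 423446 + \frac{1}{692 + 616 \left(-239\right) \left(-6\right) \left(-2\right) 2} = 423446 + \frac{1}{692 + 616 \left(-239\right) 12 \cdot 2} = 423446 + \frac{1}{692 + 616 \left(-239\right) 24} = 423446 + \frac{1}{692 - 3533376} = 423446 + \frac{1}{-3532684} = 423446 - \frac{1}{3532684} = \frac{1495900909063}{3532684}$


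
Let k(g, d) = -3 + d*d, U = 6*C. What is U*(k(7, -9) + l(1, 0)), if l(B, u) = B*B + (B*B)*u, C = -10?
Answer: -4740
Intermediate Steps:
U = -60 (U = 6*(-10) = -60)
l(B, u) = B² + u*B² (l(B, u) = B² + B²*u = B² + u*B²)
k(g, d) = -3 + d²
U*(k(7, -9) + l(1, 0)) = -60*((-3 + (-9)²) + 1²*(1 + 0)) = -60*((-3 + 81) + 1*1) = -60*(78 + 1) = -60*79 = -4740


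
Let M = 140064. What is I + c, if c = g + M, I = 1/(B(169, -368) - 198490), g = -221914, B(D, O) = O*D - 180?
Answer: -21351554701/260862 ≈ -81850.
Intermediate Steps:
B(D, O) = -180 + D*O (B(D, O) = D*O - 180 = -180 + D*O)
I = -1/260862 (I = 1/((-180 + 169*(-368)) - 198490) = 1/((-180 - 62192) - 198490) = 1/(-62372 - 198490) = 1/(-260862) = -1/260862 ≈ -3.8334e-6)
c = -81850 (c = -221914 + 140064 = -81850)
I + c = -1/260862 - 81850 = -21351554701/260862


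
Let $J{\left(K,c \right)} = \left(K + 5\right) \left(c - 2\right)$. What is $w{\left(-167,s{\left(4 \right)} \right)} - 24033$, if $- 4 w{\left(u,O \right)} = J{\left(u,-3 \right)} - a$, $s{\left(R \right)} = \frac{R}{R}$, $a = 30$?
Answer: $-24228$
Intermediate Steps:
$s{\left(R \right)} = 1$
$J{\left(K,c \right)} = \left(-2 + c\right) \left(5 + K\right)$ ($J{\left(K,c \right)} = \left(5 + K\right) \left(-2 + c\right) = \left(-2 + c\right) \left(5 + K\right)$)
$w{\left(u,O \right)} = \frac{55}{4} + \frac{5 u}{4}$ ($w{\left(u,O \right)} = - \frac{\left(-10 - 2 u + 5 \left(-3\right) + u \left(-3\right)\right) - 30}{4} = - \frac{\left(-10 - 2 u - 15 - 3 u\right) - 30}{4} = - \frac{\left(-25 - 5 u\right) - 30}{4} = - \frac{-55 - 5 u}{4} = \frac{55}{4} + \frac{5 u}{4}$)
$w{\left(-167,s{\left(4 \right)} \right)} - 24033 = \left(\frac{55}{4} + \frac{5}{4} \left(-167\right)\right) - 24033 = \left(\frac{55}{4} - \frac{835}{4}\right) - 24033 = -195 - 24033 = -24228$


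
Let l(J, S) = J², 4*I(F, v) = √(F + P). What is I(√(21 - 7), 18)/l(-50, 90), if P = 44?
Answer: √(44 + √14)/10000 ≈ 0.00069095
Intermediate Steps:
I(F, v) = √(44 + F)/4 (I(F, v) = √(F + 44)/4 = √(44 + F)/4)
I(√(21 - 7), 18)/l(-50, 90) = (√(44 + √(21 - 7))/4)/((-50)²) = (√(44 + √14)/4)/2500 = (√(44 + √14)/4)*(1/2500) = √(44 + √14)/10000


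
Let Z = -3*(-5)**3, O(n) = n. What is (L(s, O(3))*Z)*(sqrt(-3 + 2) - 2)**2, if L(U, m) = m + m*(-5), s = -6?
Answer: -13500 + 18000*I ≈ -13500.0 + 18000.0*I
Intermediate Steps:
Z = 375 (Z = -3*(-125) = 375)
L(U, m) = -4*m (L(U, m) = m - 5*m = -4*m)
(L(s, O(3))*Z)*(sqrt(-3 + 2) - 2)**2 = (-4*3*375)*(sqrt(-3 + 2) - 2)**2 = (-12*375)*(sqrt(-1) - 2)**2 = -4500*(I - 2)**2 = -4500*(-2 + I)**2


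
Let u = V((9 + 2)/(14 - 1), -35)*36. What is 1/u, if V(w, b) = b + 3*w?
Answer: -13/15192 ≈ -0.00085571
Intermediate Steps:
u = -15192/13 (u = (-35 + 3*((9 + 2)/(14 - 1)))*36 = (-35 + 3*(11/13))*36 = (-35 + 33/13)*36 = -422/13*36 = -15192/13 ≈ -1168.6)
1/u = 1/(-15192/13) = -13/15192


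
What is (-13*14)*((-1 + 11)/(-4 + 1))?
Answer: 1820/3 ≈ 606.67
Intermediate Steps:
(-13*14)*((-1 + 11)/(-4 + 1)) = -1820/(-3) = -1820*(-1)/3 = -182*(-10/3) = 1820/3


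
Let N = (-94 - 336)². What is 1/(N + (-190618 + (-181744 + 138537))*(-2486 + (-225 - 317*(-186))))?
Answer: -1/13152705175 ≈ -7.6030e-11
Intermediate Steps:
N = 184900 (N = (-430)² = 184900)
1/(N + (-190618 + (-181744 + 138537))*(-2486 + (-225 - 317*(-186)))) = 1/(184900 + (-190618 + (-181744 + 138537))*(-2486 + (-225 - 317*(-186)))) = 1/(184900 + (-190618 - 43207)*(-2486 + (-225 + 58962))) = 1/(184900 - 233825*(-2486 + 58737)) = 1/(184900 - 233825*56251) = 1/(184900 - 13152890075) = 1/(-13152705175) = -1/13152705175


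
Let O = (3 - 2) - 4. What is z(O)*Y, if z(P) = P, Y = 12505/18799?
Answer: -37515/18799 ≈ -1.9956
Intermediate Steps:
Y = 12505/18799 (Y = 12505*(1/18799) = 12505/18799 ≈ 0.66519)
O = -3 (O = 1 - 4 = -3)
z(O)*Y = -3*12505/18799 = -37515/18799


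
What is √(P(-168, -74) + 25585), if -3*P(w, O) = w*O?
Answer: √21441 ≈ 146.43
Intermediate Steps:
P(w, O) = -O*w/3 (P(w, O) = -w*O/3 = -O*w/3)
√(P(-168, -74) + 25585) = √(-⅓*(-74)*(-168) + 25585) = √(-4144 + 25585) = √21441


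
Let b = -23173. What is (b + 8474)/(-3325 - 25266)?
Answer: 14699/28591 ≈ 0.51411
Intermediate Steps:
(b + 8474)/(-3325 - 25266) = (-23173 + 8474)/(-3325 - 25266) = -14699/(-28591) = -14699*(-1/28591) = 14699/28591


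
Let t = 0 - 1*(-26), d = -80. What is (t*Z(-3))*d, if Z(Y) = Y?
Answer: 6240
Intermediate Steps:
t = 26 (t = 0 + 26 = 26)
(t*Z(-3))*d = (26*(-3))*(-80) = -78*(-80) = 6240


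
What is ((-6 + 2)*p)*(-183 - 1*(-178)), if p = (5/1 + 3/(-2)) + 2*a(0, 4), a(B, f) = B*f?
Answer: 70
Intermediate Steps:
p = 7/2 (p = (5/1 + 3/(-2)) + 2*(0*4) = (5*1 + 3*(-1/2)) + 2*0 = (5 - 3/2) + 0 = 7/2 + 0 = 7/2 ≈ 3.5000)
((-6 + 2)*p)*(-183 - 1*(-178)) = ((-6 + 2)*(7/2))*(-183 - 1*(-178)) = (-4*7/2)*(-183 + 178) = -14*(-5) = 70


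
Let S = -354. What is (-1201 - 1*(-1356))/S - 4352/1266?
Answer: -96491/24898 ≈ -3.8755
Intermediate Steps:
(-1201 - 1*(-1356))/S - 4352/1266 = (-1201 - 1*(-1356))/(-354) - 4352/1266 = (-1201 + 1356)*(-1/354) - 4352*1/1266 = 155*(-1/354) - 2176/633 = -155/354 - 2176/633 = -96491/24898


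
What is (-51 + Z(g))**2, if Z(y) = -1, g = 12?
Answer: 2704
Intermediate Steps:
(-51 + Z(g))**2 = (-51 - 1)**2 = (-52)**2 = 2704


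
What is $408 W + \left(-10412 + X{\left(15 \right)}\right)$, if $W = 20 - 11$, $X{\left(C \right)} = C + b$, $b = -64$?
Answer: $-6789$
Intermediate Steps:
$X{\left(C \right)} = -64 + C$ ($X{\left(C \right)} = C - 64 = -64 + C$)
$W = 9$
$408 W + \left(-10412 + X{\left(15 \right)}\right) = 408 \cdot 9 + \left(-10412 + \left(-64 + 15\right)\right) = 3672 - 10461 = -6789$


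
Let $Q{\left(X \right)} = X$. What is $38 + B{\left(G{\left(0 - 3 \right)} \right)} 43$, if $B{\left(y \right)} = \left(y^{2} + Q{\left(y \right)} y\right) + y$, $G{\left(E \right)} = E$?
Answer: $683$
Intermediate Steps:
$B{\left(y \right)} = y + 2 y^{2}$ ($B{\left(y \right)} = \left(y^{2} + y y\right) + y = \left(y^{2} + y^{2}\right) + y = 2 y^{2} + y = y + 2 y^{2}$)
$38 + B{\left(G{\left(0 - 3 \right)} \right)} 43 = 38 + \left(0 - 3\right) \left(1 + 2 \left(0 - 3\right)\right) 43 = 38 + - 3 \left(1 + 2 \left(-3\right)\right) 43 = 38 + - 3 \left(1 - 6\right) 43 = 38 + \left(-3\right) \left(-5\right) 43 = 38 + 15 \cdot 43 = 38 + 645 = 683$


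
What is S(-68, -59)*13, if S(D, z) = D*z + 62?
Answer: 52962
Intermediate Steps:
S(D, z) = 62 + D*z
S(-68, -59)*13 = (62 - 68*(-59))*13 = (62 + 4012)*13 = 4074*13 = 52962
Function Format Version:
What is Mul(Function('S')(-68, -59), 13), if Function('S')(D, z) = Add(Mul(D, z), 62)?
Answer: 52962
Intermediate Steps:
Function('S')(D, z) = Add(62, Mul(D, z))
Mul(Function('S')(-68, -59), 13) = Mul(Add(62, Mul(-68, -59)), 13) = Mul(Add(62, 4012), 13) = Mul(4074, 13) = 52962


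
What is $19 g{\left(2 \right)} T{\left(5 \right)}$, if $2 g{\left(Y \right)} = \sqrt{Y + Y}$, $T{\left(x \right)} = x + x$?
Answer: $190$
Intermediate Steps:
$T{\left(x \right)} = 2 x$
$g{\left(Y \right)} = \frac{\sqrt{2} \sqrt{Y}}{2}$ ($g{\left(Y \right)} = \frac{\sqrt{Y + Y}}{2} = \frac{\sqrt{2 Y}}{2} = \frac{\sqrt{2} \sqrt{Y}}{2}$)
$19 g{\left(2 \right)} T{\left(5 \right)} = 19 \frac{\sqrt{2} \sqrt{2}}{2} \cdot 2 \cdot 5 = 19 \cdot 1 \cdot 10 = 19 \cdot 10 = 190$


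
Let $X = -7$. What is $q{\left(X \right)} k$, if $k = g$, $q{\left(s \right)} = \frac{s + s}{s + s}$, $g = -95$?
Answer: $-95$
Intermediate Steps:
$q{\left(s \right)} = 1$ ($q{\left(s \right)} = \frac{2 s}{2 s} = 2 s \frac{1}{2 s} = 1$)
$k = -95$
$q{\left(X \right)} k = 1 \left(-95\right) = -95$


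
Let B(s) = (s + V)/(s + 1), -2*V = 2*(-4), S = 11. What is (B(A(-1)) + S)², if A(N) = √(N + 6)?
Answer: 1035/8 + 135*√5/8 ≈ 167.11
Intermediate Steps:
V = 4 (V = -(-4) = -½*(-8) = 4)
A(N) = √(6 + N)
B(s) = (4 + s)/(1 + s) (B(s) = (s + 4)/(s + 1) = (4 + s)/(1 + s))
(B(A(-1)) + S)² = ((4 + √(6 - 1))/(1 + √(6 - 1)) + 11)² = ((4 + √5)/(1 + √5) + 11)² = (11 + (4 + √5)/(1 + √5))²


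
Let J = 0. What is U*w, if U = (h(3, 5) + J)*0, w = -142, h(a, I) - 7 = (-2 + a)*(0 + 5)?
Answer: 0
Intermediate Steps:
h(a, I) = -3 + 5*a (h(a, I) = 7 + (-2 + a)*(0 + 5) = 7 + (-2 + a)*5 = 7 + (-10 + 5*a) = -3 + 5*a)
U = 0 (U = ((-3 + 5*3) + 0)*0 = ((-3 + 15) + 0)*0 = (12 + 0)*0 = 12*0 = 0)
U*w = 0*(-142) = 0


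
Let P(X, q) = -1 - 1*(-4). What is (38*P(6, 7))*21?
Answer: 2394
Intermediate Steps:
P(X, q) = 3 (P(X, q) = -1 + 4 = 3)
(38*P(6, 7))*21 = (38*3)*21 = 114*21 = 2394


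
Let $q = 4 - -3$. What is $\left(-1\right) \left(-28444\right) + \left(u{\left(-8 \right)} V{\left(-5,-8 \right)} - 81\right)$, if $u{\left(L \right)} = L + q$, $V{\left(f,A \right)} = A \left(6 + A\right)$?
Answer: $28347$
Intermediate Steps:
$q = 7$ ($q = 4 + 3 = 7$)
$u{\left(L \right)} = 7 + L$ ($u{\left(L \right)} = L + 7 = 7 + L$)
$\left(-1\right) \left(-28444\right) + \left(u{\left(-8 \right)} V{\left(-5,-8 \right)} - 81\right) = \left(-1\right) \left(-28444\right) - \left(81 - \left(7 - 8\right) \left(- 8 \left(6 - 8\right)\right)\right) = 28444 - \left(81 - -16\right) = 28444 - 97 = 28347$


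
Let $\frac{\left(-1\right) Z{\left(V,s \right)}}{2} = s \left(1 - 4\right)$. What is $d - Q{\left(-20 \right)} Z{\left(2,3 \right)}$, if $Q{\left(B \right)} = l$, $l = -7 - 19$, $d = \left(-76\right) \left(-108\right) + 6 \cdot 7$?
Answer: $8718$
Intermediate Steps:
$Z{\left(V,s \right)} = 6 s$ ($Z{\left(V,s \right)} = - 2 s \left(1 - 4\right) = - 2 s \left(-3\right) = - 2 \left(- 3 s\right) = 6 s$)
$d = 8250$ ($d = 8208 + 42 = 8250$)
$l = -26$
$Q{\left(B \right)} = -26$
$d - Q{\left(-20 \right)} Z{\left(2,3 \right)} = 8250 - - 26 \cdot 6 \cdot 3 = 8250 - \left(-26\right) 18 = 8250 - -468 = 8250 + 468 = 8718$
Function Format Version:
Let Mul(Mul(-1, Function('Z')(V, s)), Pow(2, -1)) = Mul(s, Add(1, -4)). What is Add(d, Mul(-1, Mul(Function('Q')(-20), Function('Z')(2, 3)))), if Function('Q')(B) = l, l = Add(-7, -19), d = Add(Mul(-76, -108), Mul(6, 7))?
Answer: 8718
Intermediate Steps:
Function('Z')(V, s) = Mul(6, s) (Function('Z')(V, s) = Mul(-2, Mul(s, Add(1, -4))) = Mul(-2, Mul(s, -3)) = Mul(-2, Mul(-3, s)) = Mul(6, s))
d = 8250 (d = Add(8208, 42) = 8250)
l = -26
Function('Q')(B) = -26
Add(d, Mul(-1, Mul(Function('Q')(-20), Function('Z')(2, 3)))) = Add(8250, Mul(-1, Mul(-26, Mul(6, 3)))) = Add(8250, Mul(-1, Mul(-26, 18))) = Add(8250, Mul(-1, -468)) = Add(8250, 468) = 8718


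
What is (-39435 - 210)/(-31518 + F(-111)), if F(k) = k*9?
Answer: 4405/3613 ≈ 1.2192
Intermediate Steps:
F(k) = 9*k
(-39435 - 210)/(-31518 + F(-111)) = (-39435 - 210)/(-31518 + 9*(-111)) = -39645/(-31518 - 999) = -39645/(-32517) = -39645*(-1/32517) = 4405/3613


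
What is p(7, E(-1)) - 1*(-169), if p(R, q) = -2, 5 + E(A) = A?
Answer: 167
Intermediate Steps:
E(A) = -5 + A
p(7, E(-1)) - 1*(-169) = -2 - 1*(-169) = -2 + 169 = 167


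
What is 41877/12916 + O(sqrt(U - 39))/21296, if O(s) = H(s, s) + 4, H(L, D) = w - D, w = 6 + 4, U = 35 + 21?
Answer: 111499177/34382392 - sqrt(17)/21296 ≈ 3.2427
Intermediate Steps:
U = 56
w = 10
H(L, D) = 10 - D
O(s) = 14 - s (O(s) = (10 - s) + 4 = 14 - s)
41877/12916 + O(sqrt(U - 39))/21296 = 41877/12916 + (14 - sqrt(56 - 39))/21296 = 41877*(1/12916) + (14 - sqrt(17))*(1/21296) = 41877/12916 + (7/10648 - sqrt(17)/21296) = 111499177/34382392 - sqrt(17)/21296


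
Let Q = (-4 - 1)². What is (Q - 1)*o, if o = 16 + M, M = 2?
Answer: 432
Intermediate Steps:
o = 18 (o = 16 + 2 = 18)
Q = 25 (Q = (-5)² = 25)
(Q - 1)*o = (25 - 1)*18 = 24*18 = 432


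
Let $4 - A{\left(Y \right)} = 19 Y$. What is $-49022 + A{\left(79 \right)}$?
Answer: $-50519$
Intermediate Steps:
$A{\left(Y \right)} = 4 - 19 Y$
$-49022 + A{\left(79 \right)} = -49022 + \left(4 - 1501\right) = -49022 - 1497 = -50519$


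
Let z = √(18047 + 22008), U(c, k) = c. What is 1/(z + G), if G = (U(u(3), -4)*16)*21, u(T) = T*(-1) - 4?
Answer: -2352/5491849 - √40055/5491849 ≈ -0.00046471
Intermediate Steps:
u(T) = -4 - T (u(T) = -T - 4 = -4 - T)
z = √40055 ≈ 200.14
G = -2352 (G = ((-4 - 1*3)*16)*21 = ((-4 - 3)*16)*21 = -7*16*21 = -112*21 = -2352)
1/(z + G) = 1/(√40055 - 2352) = 1/(-2352 + √40055)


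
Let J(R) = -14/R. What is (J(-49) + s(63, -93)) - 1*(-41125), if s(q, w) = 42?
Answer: 288171/7 ≈ 41167.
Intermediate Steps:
(J(-49) + s(63, -93)) - 1*(-41125) = (-14/(-49) + 42) - 1*(-41125) = (-14*(-1/49) + 42) + 41125 = (2/7 + 42) + 41125 = 296/7 + 41125 = 288171/7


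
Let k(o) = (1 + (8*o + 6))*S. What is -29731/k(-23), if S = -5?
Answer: -29731/885 ≈ -33.594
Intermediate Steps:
k(o) = -35 - 40*o (k(o) = (1 + (8*o + 6))*(-5) = (1 + (6 + 8*o))*(-5) = (7 + 8*o)*(-5) = -35 - 40*o)
-29731/k(-23) = -29731/(-35 - 40*(-23)) = -29731/(-35 + 920) = -29731/885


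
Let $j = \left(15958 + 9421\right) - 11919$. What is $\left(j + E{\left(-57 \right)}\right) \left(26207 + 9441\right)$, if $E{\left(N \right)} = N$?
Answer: $477790144$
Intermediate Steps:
$j = 13460$ ($j = 25379 - 11919 = 13460$)
$\left(j + E{\left(-57 \right)}\right) \left(26207 + 9441\right) = \left(13460 - 57\right) \left(26207 + 9441\right) = 13403 \cdot 35648 = 477790144$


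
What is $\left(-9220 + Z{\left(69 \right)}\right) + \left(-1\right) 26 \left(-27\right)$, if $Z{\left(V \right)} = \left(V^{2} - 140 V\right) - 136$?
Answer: $-13553$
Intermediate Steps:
$Z{\left(V \right)} = -136 + V^{2} - 140 V$
$\left(-9220 + Z{\left(69 \right)}\right) + \left(-1\right) 26 \left(-27\right) = \left(-9220 - \left(9796 - 4761\right)\right) + \left(-1\right) 26 \left(-27\right) = \left(-9220 - 5035\right) - -702 = \left(-9220 - 5035\right) + 702 = -14255 + 702 = -13553$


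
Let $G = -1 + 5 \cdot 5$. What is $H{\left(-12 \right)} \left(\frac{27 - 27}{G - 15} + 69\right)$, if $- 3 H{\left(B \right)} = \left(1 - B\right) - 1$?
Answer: $-276$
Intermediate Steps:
$H{\left(B \right)} = \frac{B}{3}$ ($H{\left(B \right)} = - \frac{\left(1 - B\right) - 1}{3} = - \frac{\left(-1\right) B}{3} = \frac{B}{3}$)
$G = 24$ ($G = -1 + 25 = 24$)
$H{\left(-12 \right)} \left(\frac{27 - 27}{G - 15} + 69\right) = \frac{1}{3} \left(-12\right) \left(\frac{27 - 27}{24 - 15} + 69\right) = - 4 \left(\frac{0}{24 + \left(-15 + 0\right)} + 69\right) = - 4 \left(\frac{0}{24 - 15} + 69\right) = - 4 \left(\frac{0}{9} + 69\right) = - 4 \left(0 \cdot \frac{1}{9} + 69\right) = - 4 \left(0 + 69\right) = \left(-4\right) 69 = -276$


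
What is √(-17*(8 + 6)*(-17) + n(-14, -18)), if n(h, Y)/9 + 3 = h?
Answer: √3893 ≈ 62.394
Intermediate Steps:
n(h, Y) = -27 + 9*h
√(-17*(8 + 6)*(-17) + n(-14, -18)) = √(-17*(8 + 6)*(-17) + (-27 + 9*(-14))) = √(-17*14*(-17) + (-27 - 126)) = √(-238*(-17) - 153) = √(4046 - 153) = √3893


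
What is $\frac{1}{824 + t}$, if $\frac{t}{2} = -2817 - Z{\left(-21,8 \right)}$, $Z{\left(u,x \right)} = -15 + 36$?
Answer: $- \frac{1}{4852} \approx -0.0002061$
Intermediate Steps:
$Z{\left(u,x \right)} = 21$
$t = -5676$ ($t = 2 \left(-2817 - 21\right) = 2 \left(-2838\right) = -5676$)
$\frac{1}{824 + t} = \frac{1}{824 - 5676} = \frac{1}{-4852} = - \frac{1}{4852}$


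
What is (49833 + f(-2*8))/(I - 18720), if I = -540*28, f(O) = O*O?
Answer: -50089/33840 ≈ -1.4802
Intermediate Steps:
f(O) = O**2
I = -15120
(49833 + f(-2*8))/(I - 18720) = (49833 + (-2*8)**2)/(-15120 - 18720) = (49833 + (-16)**2)/(-33840) = (49833 + 256)*(-1/33840) = 50089*(-1/33840) = -50089/33840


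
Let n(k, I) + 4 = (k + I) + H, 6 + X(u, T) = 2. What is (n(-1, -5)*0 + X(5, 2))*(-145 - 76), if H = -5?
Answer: 884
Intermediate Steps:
X(u, T) = -4 (X(u, T) = -6 + 2 = -4)
n(k, I) = -9 + I + k (n(k, I) = -4 + ((k + I) - 5) = -4 + ((I + k) - 5) = -4 + (-5 + I + k) = -9 + I + k)
(n(-1, -5)*0 + X(5, 2))*(-145 - 76) = ((-9 - 5 - 1)*0 - 4)*(-145 - 76) = (-15*0 - 4)*(-221) = (0 - 4)*(-221) = -4*(-221) = 884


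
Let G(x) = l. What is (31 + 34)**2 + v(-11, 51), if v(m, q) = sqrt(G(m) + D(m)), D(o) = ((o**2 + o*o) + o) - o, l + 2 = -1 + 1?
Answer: 4225 + 4*sqrt(15) ≈ 4240.5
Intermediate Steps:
l = -2 (l = -2 + (-1 + 1) = -2 + 0 = -2)
G(x) = -2
D(o) = 2*o**2 (D(o) = ((o**2 + o**2) + o) - o = (2*o**2 + o) - o = (o + 2*o**2) - o = 2*o**2)
v(m, q) = sqrt(-2 + 2*m**2)
(31 + 34)**2 + v(-11, 51) = (31 + 34)**2 + sqrt(-2 + 2*(-11)**2) = 65**2 + sqrt(-2 + 2*121) = 4225 + sqrt(-2 + 242) = 4225 + sqrt(240) = 4225 + 4*sqrt(15)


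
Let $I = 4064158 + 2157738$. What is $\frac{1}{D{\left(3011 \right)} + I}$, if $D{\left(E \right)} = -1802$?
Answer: $\frac{1}{6220094} \approx 1.6077 \cdot 10^{-7}$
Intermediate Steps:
$I = 6221896$
$\frac{1}{D{\left(3011 \right)} + I} = \frac{1}{-1802 + 6221896} = \frac{1}{6220094}$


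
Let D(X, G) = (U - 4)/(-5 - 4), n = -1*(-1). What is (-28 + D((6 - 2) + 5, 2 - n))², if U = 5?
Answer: 64009/81 ≈ 790.23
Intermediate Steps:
n = 1
D(X, G) = -⅑ (D(X, G) = (5 - 4)/(-5 - 4) = 1/(-9) = 1*(-⅑) = -⅑)
(-28 + D((6 - 2) + 5, 2 - n))² = (-28 - ⅑)² = (-253/9)² = 64009/81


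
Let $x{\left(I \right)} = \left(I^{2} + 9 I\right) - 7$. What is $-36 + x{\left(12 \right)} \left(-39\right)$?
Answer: $-9591$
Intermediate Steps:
$x{\left(I \right)} = -7 + I^{2} + 9 I$
$-36 + x{\left(12 \right)} \left(-39\right) = -36 + \left(-7 + 12^{2} + 9 \cdot 12\right) \left(-39\right) = -36 + \left(-7 + 144 + 108\right) \left(-39\right) = -36 + 245 \left(-39\right) = -36 - 9555 = -9591$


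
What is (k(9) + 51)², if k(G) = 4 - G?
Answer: 2116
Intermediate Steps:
(k(9) + 51)² = ((4 - 1*9) + 51)² = ((4 - 9) + 51)² = (-5 + 51)² = 46² = 2116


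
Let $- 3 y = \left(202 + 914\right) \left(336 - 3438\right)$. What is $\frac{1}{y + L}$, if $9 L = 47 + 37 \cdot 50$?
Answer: $\frac{9}{10387393} \approx 8.6643 \cdot 10^{-7}$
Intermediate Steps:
$L = \frac{1897}{9}$ ($L = \frac{47 + 37 \cdot 50}{9} = \frac{47 + 1850}{9} = \frac{1}{9} \cdot 1897 = \frac{1897}{9} \approx 210.78$)
$y = 1153944$ ($y = - \frac{\left(202 + 914\right) \left(336 - 3438\right)}{3} = - \frac{1116 \left(-3102\right)}{3} = \left(- \frac{1}{3}\right) \left(-3461832\right) = 1153944$)
$\frac{1}{y + L} = \frac{1}{1153944 + \frac{1897}{9}} = \frac{1}{\frac{10387393}{9}} = \frac{9}{10387393}$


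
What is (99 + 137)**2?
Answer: 55696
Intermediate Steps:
(99 + 137)**2 = 236**2 = 55696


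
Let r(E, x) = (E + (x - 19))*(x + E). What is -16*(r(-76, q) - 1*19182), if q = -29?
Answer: 98592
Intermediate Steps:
r(E, x) = (E + x)*(-19 + E + x) (r(E, x) = (E + (-19 + x))*(E + x) = (-19 + E + x)*(E + x) = (E + x)*(-19 + E + x))
-16*(r(-76, q) - 1*19182) = -16*(((-76)**2 + (-29)**2 - 19*(-76) - 19*(-29) + 2*(-76)*(-29)) - 1*19182) = -16*((5776 + 841 + 1444 + 551 + 4408) - 19182) = -16*(13020 - 19182) = -16*(-6162) = 98592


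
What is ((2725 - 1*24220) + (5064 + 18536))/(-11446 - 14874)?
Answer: -421/5264 ≈ -0.079977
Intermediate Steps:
((2725 - 1*24220) + (5064 + 18536))/(-11446 - 14874) = ((2725 - 24220) + 23600)/(-26320) = (-21495 + 23600)*(-1/26320) = 2105*(-1/26320) = -421/5264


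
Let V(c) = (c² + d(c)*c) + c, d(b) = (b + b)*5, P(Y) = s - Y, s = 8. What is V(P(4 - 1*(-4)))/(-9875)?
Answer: 0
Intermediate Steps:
P(Y) = 8 - Y
d(b) = 10*b (d(b) = (2*b)*5 = 10*b)
V(c) = c + 11*c² (V(c) = (c² + (10*c)*c) + c = (c² + 10*c²) + c = 11*c² + c = c + 11*c²)
V(P(4 - 1*(-4)))/(-9875) = ((8 - (4 - 1*(-4)))*(1 + 11*(8 - (4 - 1*(-4)))))/(-9875) = ((8 - (4 + 4))*(1 + 11*(8 - (4 + 4))))*(-1/9875) = ((8 - 1*8)*(1 + 11*(8 - 1*8)))*(-1/9875) = ((8 - 8)*(1 + 11*(8 - 8)))*(-1/9875) = (0*(1 + 11*0))*(-1/9875) = (0*(1 + 0))*(-1/9875) = (0*1)*(-1/9875) = 0*(-1/9875) = 0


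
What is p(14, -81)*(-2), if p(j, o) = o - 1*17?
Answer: 196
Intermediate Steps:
p(j, o) = -17 + o (p(j, o) = o - 17 = -17 + o)
p(14, -81)*(-2) = (-17 - 81)*(-2) = -98*(-2) = 196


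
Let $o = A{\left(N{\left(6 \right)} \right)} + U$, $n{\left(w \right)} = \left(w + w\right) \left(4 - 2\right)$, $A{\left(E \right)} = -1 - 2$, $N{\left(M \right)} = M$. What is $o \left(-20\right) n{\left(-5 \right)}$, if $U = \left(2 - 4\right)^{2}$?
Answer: $400$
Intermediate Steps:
$A{\left(E \right)} = -3$ ($A{\left(E \right)} = -1 - 2 = -3$)
$n{\left(w \right)} = 4 w$ ($n{\left(w \right)} = 2 w 2 = 4 w$)
$U = 4$ ($U = \left(-2\right)^{2} = 4$)
$o = 1$ ($o = -3 + 4 = 1$)
$o \left(-20\right) n{\left(-5 \right)} = 1 \left(-20\right) 4 \left(-5\right) = \left(-20\right) \left(-20\right) = 400$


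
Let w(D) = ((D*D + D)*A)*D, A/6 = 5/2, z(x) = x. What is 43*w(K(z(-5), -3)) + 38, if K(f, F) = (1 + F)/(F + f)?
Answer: 5657/64 ≈ 88.391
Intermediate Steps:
A = 15 (A = 6*(5/2) = 15)
K(f, F) = (1 + F)/(F + f)
w(D) = D*(15*D + 15*D²) (w(D) = ((D*D + D)*15)*D = ((D² + D)*15)*D = ((D + D²)*15)*D = (15*D + 15*D²)*D = D*(15*D + 15*D²))
43*w(K(z(-5), -3)) + 38 = 43*(15*((1 - 3)/(-3 - 5))²*(1 + (1 - 3)/(-3 - 5))) + 38 = 43*(15*(-2/(-8))²*(1 - 2/(-8))) + 38 = 43*(15*(-⅛*(-2))²*(1 - ⅛*(-2))) + 38 = 43*(15*(¼)²*(1 + ¼)) + 38 = 43*(15*(1/16)*(5/4)) + 38 = 43*(75/64) + 38 = 3225/64 + 38 = 5657/64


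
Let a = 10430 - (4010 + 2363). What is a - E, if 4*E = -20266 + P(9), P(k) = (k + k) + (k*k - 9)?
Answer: 9101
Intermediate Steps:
P(k) = -9 + k**2 + 2*k (P(k) = 2*k + (k**2 - 9) = 2*k + (-9 + k**2) = -9 + k**2 + 2*k)
E = -5044 (E = (-20266 + (-9 + 9**2 + 2*9))/4 = (-20266 + (-9 + 81 + 18))/4 = (-20266 + 90)/4 = (1/4)*(-20176) = -5044)
a = 4057 (a = 10430 - 1*6373 = 10430 - 6373 = 4057)
a - E = 4057 - 1*(-5044) = 4057 + 5044 = 9101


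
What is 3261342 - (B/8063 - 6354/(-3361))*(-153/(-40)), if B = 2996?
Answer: 1767625911109983/541994860 ≈ 3.2613e+6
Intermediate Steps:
3261342 - (B/8063 - 6354/(-3361))*(-153/(-40)) = 3261342 - (2996/8063 - 6354/(-3361))*(-153/(-40)) = 3261342 - (2996*(1/8063) - 6354*(-1/3361))*(-153*(-1/40)) = 3261342 - (2996/8063 + 6354/3361)*153/40 = 3261342 - 61301858*153/(27099743*40) = 3261342 - 1*4689592137/541994860 = 3261342 - 4689592137/541994860 = 1767625911109983/541994860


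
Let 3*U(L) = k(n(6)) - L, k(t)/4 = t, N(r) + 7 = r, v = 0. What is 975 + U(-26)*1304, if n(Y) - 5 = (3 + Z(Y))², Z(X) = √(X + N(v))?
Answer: 34879 + 10432*I ≈ 34879.0 + 10432.0*I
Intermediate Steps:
N(r) = -7 + r
Z(X) = √(-7 + X) (Z(X) = √(X + (-7 + 0)) = √(X - 7) = √(-7 + X))
n(Y) = 5 + (3 + √(-7 + Y))²
k(t) = 4*t
U(L) = 20/3 - L/3 + 4*(3 + I)²/3 (U(L) = (4*(5 + (3 + √(-7 + 6))²) - L)/3 = (4*(5 + (3 + √(-1))²) - L)/3 = (4*(5 + (3 + I)²) - L)/3 = ((20 + 4*(3 + I)²) - L)/3 = (20 - L + 4*(3 + I)²)/3 = 20/3 - L/3 + 4*(3 + I)²/3)
975 + U(-26)*1304 = 975 + (52/3 + 8*I - ⅓*(-26))*1304 = 975 + (52/3 + 8*I + 26/3)*1304 = 975 + (26 + 8*I)*1304 = 975 + (33904 + 10432*I) = 34879 + 10432*I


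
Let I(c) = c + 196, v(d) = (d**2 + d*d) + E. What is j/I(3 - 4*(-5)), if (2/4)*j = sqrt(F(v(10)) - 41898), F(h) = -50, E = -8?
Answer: 4*I*sqrt(10487)/219 ≈ 1.8704*I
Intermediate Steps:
v(d) = -8 + 2*d**2 (v(d) = (d**2 + d*d) - 8 = (d**2 + d**2) - 8 = 2*d**2 - 8 = -8 + 2*d**2)
I(c) = 196 + c
j = 4*I*sqrt(10487) (j = 2*sqrt(-50 - 41898) = 2*sqrt(-41948) = 2*(2*I*sqrt(10487)) = 4*I*sqrt(10487) ≈ 409.62*I)
j/I(3 - 4*(-5)) = (4*I*sqrt(10487))/(196 + (3 - 4*(-5))) = (4*I*sqrt(10487))/(196 + (3 + 20)) = (4*I*sqrt(10487))/(196 + 23) = (4*I*sqrt(10487))/219 = (4*I*sqrt(10487))*(1/219) = 4*I*sqrt(10487)/219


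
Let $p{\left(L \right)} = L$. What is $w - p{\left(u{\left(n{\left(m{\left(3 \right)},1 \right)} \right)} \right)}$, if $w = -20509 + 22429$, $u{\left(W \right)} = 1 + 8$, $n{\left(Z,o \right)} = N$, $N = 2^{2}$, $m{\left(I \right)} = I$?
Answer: $1911$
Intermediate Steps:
$N = 4$
$n{\left(Z,o \right)} = 4$
$u{\left(W \right)} = 9$
$w = 1920$
$w - p{\left(u{\left(n{\left(m{\left(3 \right)},1 \right)} \right)} \right)} = 1920 - 9 = 1911$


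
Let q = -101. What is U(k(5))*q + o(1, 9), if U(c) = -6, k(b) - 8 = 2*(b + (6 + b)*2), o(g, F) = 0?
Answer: 606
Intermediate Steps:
k(b) = 32 + 6*b (k(b) = 8 + 2*(b + (6 + b)*2) = 8 + 2*(b + (12 + 2*b)) = 8 + 2*(12 + 3*b) = 8 + (24 + 6*b) = 32 + 6*b)
U(k(5))*q + o(1, 9) = -6*(-101) + 0 = 606 + 0 = 606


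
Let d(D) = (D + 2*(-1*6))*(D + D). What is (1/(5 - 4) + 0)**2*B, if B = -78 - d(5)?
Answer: -8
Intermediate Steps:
d(D) = 2*D*(-12 + D) (d(D) = (D + 2*(-6))*(2*D) = (D - 12)*(2*D) = (-12 + D)*(2*D) = 2*D*(-12 + D))
B = -8 (B = -78 - 2*5*(-12 + 5) = -78 - 2*5*(-7) = -78 - 1*(-70) = -78 + 70 = -8)
(1/(5 - 4) + 0)**2*B = (1/(5 - 4) + 0)**2*(-8) = (1/1 + 0)**2*(-8) = (1 + 0)**2*(-8) = 1**2*(-8) = 1*(-8) = -8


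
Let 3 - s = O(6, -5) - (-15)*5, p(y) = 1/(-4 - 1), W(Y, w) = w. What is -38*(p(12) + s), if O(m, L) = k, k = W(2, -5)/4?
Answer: 26961/10 ≈ 2696.1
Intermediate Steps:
p(y) = -1/5 (p(y) = 1/(-5) = -1/5)
k = -5/4 ≈ -1.2500
O(m, L) = -5/4
s = -283/4 (s = 3 - (-5/4 - (-15)*5) = 3 - (-5/4 - 1*(-75)) = 3 - (-5/4 + 75) = 3 - 1*295/4 = 3 - 295/4 = -283/4 ≈ -70.750)
-38*(p(12) + s) = -38*(-1/5 - 283/4) = -38*(-1419/20) = 26961/10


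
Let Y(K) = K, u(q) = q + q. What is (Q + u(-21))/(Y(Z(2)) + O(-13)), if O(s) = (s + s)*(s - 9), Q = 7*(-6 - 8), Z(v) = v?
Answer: -10/41 ≈ -0.24390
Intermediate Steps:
Q = -98 (Q = 7*(-14) = -98)
u(q) = 2*q
O(s) = 2*s*(-9 + s) (O(s) = (2*s)*(-9 + s) = 2*s*(-9 + s))
(Q + u(-21))/(Y(Z(2)) + O(-13)) = (-98 + 2*(-21))/(2 + 2*(-13)*(-9 - 13)) = (-98 - 42)/(2 + 2*(-13)*(-22)) = -140/(2 + 572) = -140/574 = -140*1/574 = -10/41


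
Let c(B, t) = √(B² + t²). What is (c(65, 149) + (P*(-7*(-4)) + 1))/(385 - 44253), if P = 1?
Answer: -29/43868 - √26426/43868 ≈ -0.0043668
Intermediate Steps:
(c(65, 149) + (P*(-7*(-4)) + 1))/(385 - 44253) = (√(65² + 149²) + (1*(-7*(-4)) + 1))/(385 - 44253) = (√(4225 + 22201) + (1*28 + 1))/(-43868) = (√26426 + (28 + 1))*(-1/43868) = (√26426 + 29)*(-1/43868) = (29 + √26426)*(-1/43868) = -29/43868 - √26426/43868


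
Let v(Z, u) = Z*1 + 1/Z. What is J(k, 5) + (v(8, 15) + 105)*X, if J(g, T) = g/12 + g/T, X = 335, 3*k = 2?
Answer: 13642943/360 ≈ 37897.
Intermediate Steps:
k = ⅔ (k = (⅓)*2 = ⅔ ≈ 0.66667)
v(Z, u) = Z + 1/Z
J(g, T) = g/12 + g/T (J(g, T) = g*(1/12) + g/T = g/12 + g/T)
J(k, 5) + (v(8, 15) + 105)*X = ((1/12)*(⅔) + (⅔)/5) + ((8 + 1/8) + 105)*335 = (1/18 + (⅔)*(⅕)) + ((8 + ⅛) + 105)*335 = (1/18 + 2/15) + (65/8 + 105)*335 = 17/90 + (905/8)*335 = 17/90 + 303175/8 = 13642943/360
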